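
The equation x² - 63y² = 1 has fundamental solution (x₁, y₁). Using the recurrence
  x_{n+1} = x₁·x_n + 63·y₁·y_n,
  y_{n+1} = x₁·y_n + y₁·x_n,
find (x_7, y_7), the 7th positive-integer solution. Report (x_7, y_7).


Step 1: Find the fundamental solution (x₁, y₁) of x² - 63y² = 1.
  Expand √63 as a continued fraction. a₀ = ⌊√63⌋ = 7; iterate m_{k+1} = d_k·a_k − m_k, d_{k+1} = (63 − m_{k+1}²)/d_k, a_{k+1} = ⌊(a₀ + m_{k+1})/d_{k+1}⌋ (starting m₀ = 0, d₀ = 1), with convergents p_k = a_k·p_{k-1} + p_{k-2}, q_k = a_k·q_{k-1} + q_{k-2} (p₋₁ = 1, q₋₁ = 0):
  k = 0: a₀ = 7; p₀/q₀ = 7/1; p₀² − 63·q₀² = 49 − 63 = -14.
  k = 1: m = 7, d = 14, a = ⌊(7 + 7)/14⌋ = 1; p/q = (1·7 + 1)/(1·1 + 0) = 8/1; p² − 63·q² = 64 − 63 = 1.
  The first convergent with p² − 63·q² = 1 gives the fundamental solution (x₁, y₁) = (8, 1).
Step 2: Apply the recurrence (x_{n+1}, y_{n+1}) = (x₁x_n + 63y₁y_n, x₁y_n + y₁x_n) repeatedly.
  From (x_1, y_1) = (8, 1): x_2 = 8·8 + 63·1·1 = 127; y_2 = 8·1 + 1·8 = 16.
  From (x_2, y_2) = (127, 16): x_3 = 8·127 + 63·1·16 = 2024; y_3 = 8·16 + 1·127 = 255.
  From (x_3, y_3) = (2024, 255): x_4 = 8·2024 + 63·1·255 = 32257; y_4 = 8·255 + 1·2024 = 4064.
  From (x_4, y_4) = (32257, 4064): x_5 = 8·32257 + 63·1·4064 = 514088; y_5 = 8·4064 + 1·32257 = 64769.
  From (x_5, y_5) = (514088, 64769): x_6 = 8·514088 + 63·1·64769 = 8193151; y_6 = 8·64769 + 1·514088 = 1032240.
  From (x_6, y_6) = (8193151, 1032240): x_7 = 8·8193151 + 63·1·1032240 = 130576328; y_7 = 8·1032240 + 1·8193151 = 16451071.
Step 3: Verify x_7² - 63·y_7² = 17050177433963584 - 17050177433963583 = 1 (should be 1). ✓

(x_1, y_1) = (8, 1); (x_7, y_7) = (130576328, 16451071).


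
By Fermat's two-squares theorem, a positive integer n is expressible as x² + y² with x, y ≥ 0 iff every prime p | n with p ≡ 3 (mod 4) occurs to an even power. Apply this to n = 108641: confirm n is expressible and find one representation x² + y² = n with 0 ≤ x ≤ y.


Step 1: Factor n = 108641 = 13 · 61 · 137.
Step 2: Check the mod-4 condition on each prime factor: 13 ≡ 1 (mod 4), exponent 1; 61 ≡ 1 (mod 4), exponent 1; 137 ≡ 1 (mod 4), exponent 1.
All primes ≡ 3 (mod 4) appear to even exponent (or don't appear), so by the two-squares theorem n IS expressible as a sum of two squares.
Step 3: Build a representation. Here n = 13 · 61 · 137 is a product of primes ≡ 1 (mod 4). Each prime p ≡ 1 (mod 4) is itself a sum of two squares; find a² by testing p − a² for a perfect square:
  13: 13 − 1² = 12, 13 − 2² = 9 = 3² ⇒ 13 = 2² + 3².
  61: 61 − 1² = 60, 61 − 2² = 57, 61 − 3² = 52, 61 − 4² = 45, 61 − 5² = 36 = 6² ⇒ 61 = 5² + 6².
  137: 137 − 1² = 136, 137 − 2² = 133, 137 − 3² = 128, 137 − 4² = 121 = 11² ⇒ 137 = 4² + 11².
  Combine using the Brahmagupta–Fibonacci identity (a² + b²)(c² + d²) = (ac − bd)² + (ad + bc)² = (ac + bd)² + (ad − bc)²:
  13 · 61 = 793: from (2² + 3²)(5² + 6²), take (2·5 − 3·6, 2·6 + 3·5) = (10 − 18, 12 + 15) = (-8, 27); dropping signs (only squares matter) gives (8, 27); check 8² + 27² = 64 + 729 = 793 ✓.
  793 · 137 = 108641: from (8² + 27²)(4² + 11²), take (8·4 − 27·11, 8·11 + 27·4) = (32 − 297, 88 + 108) = (-265, 196); dropping signs (only squares matter) gives (265, 196); check 265² + 196² = 70225 + 38416 = 108641 ✓.
Step 4: Order so x ≤ y and verify: 196² + 265² = 38416 + 70225 = 108641 = n. ✓

n = 108641 = 196² + 265² (one valid representation with x ≤ y).


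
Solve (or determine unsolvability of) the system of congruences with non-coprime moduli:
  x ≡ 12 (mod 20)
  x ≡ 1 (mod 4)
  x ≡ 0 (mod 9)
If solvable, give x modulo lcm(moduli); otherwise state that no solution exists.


Moduli 20, 4, 9 are not pairwise coprime, so CRT works modulo lcm(m_i) when all pairwise compatibility conditions hold.
Pairwise compatibility: gcd(m_i, m_j) must divide a_i - a_j for every pair.
Merge one congruence at a time:
  Start: x ≡ 12 (mod 20).
  Combine with x ≡ 1 (mod 4): gcd(20, 4) = 4, and 1 - 12 = -11 is NOT divisible by 4.
    ⇒ system is inconsistent (no integer solution).

No solution (the system is inconsistent).


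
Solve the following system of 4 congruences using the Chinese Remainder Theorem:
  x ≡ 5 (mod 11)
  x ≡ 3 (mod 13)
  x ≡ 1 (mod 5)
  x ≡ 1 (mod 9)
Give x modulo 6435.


Product of moduli M = 11 · 13 · 5 · 9 = 6435.
Merge one congruence at a time:
  Start: x ≡ 5 (mod 11).
  Combine with x ≡ 3 (mod 13); new modulus lcm = 143.
    Write x = 5 + 11·t and substitute into x ≡ 3 (mod 13): 11·t ≡ 3 − 5 = -2 (mod 13).
    Reduce coefficients mod 13: 11·t ≡ 11 (mod 13).
    The inverse of 11 mod 13 is 6 (since 11·6 = 66 = 5·13 + 1), so t ≡ 6·11 = 66 ≡ 1 (mod 13).
    Then x = 5 + 11·1 = 16, valid modulo lcm(11, 13) = 143: x ≡ 16 (mod 143).
  Combine with x ≡ 1 (mod 5); new modulus lcm = 715.
    Write x = 16 + 143·t and substitute into x ≡ 1 (mod 5): 143·t ≡ 1 − 16 = -15 (mod 5).
    Reduce coefficients mod 5: 3·t ≡ 0 (mod 5).
    The inverse of 3 mod 5 is 2 (since 3·2 = 6 = 1·5 + 1), so t ≡ 2·0 = 0 ≡ 0 (mod 5).
    Then x = 16 + 143·0 = 16, valid modulo lcm(143, 5) = 715: x ≡ 16 (mod 715).
  Combine with x ≡ 1 (mod 9); new modulus lcm = 6435.
    Write x = 16 + 715·t and substitute into x ≡ 1 (mod 9): 715·t ≡ 1 − 16 = -15 (mod 9).
    Reduce coefficients mod 9: 4·t ≡ 3 (mod 9).
    The inverse of 4 mod 9 is 7 (since 4·7 = 28 = 3·9 + 1), so t ≡ 7·3 = 21 ≡ 3 (mod 9).
    Then x = 16 + 715·3 = 2161, valid modulo lcm(715, 9) = 6435: x ≡ 2161 (mod 6435).
Verify against each original: 2161 mod 11 = 5, 2161 mod 13 = 3, 2161 mod 5 = 1, 2161 mod 9 = 1.

x ≡ 2161 (mod 6435).


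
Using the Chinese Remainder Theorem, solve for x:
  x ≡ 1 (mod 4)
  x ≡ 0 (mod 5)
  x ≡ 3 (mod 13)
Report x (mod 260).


Moduli 4, 5, 13 are pairwise coprime; by CRT there is a unique solution modulo M = 4 · 5 · 13 = 260.
Solve pairwise, accumulating the modulus:
  Start with x ≡ 1 (mod 4).
  Combine with x ≡ 0 (mod 5): since gcd(4, 5) = 1, we get a unique residue mod 20.
    Write x = 1 + 4·t and substitute into x ≡ 0 (mod 5): 4·t ≡ 0 − 1 = -1 (mod 5).
    Reduce coefficients mod 5: 4·t ≡ 4 (mod 5).
    The inverse of 4 mod 5 is 4 (since 4·4 = 16 = 3·5 + 1), so t ≡ 4·4 = 16 ≡ 1 (mod 5).
    Then x = 1 + 4·1 = 5, valid modulo lcm(4, 5) = 20: x ≡ 5 (mod 20).
  Combine with x ≡ 3 (mod 13): since gcd(20, 13) = 1, we get a unique residue mod 260.
    Write x = 5 + 20·t and substitute into x ≡ 3 (mod 13): 20·t ≡ 3 − 5 = -2 (mod 13).
    Reduce coefficients mod 13: 7·t ≡ 11 (mod 13).
    The inverse of 7 mod 13 is 2 (since 7·2 = 14 = 1·13 + 1), so t ≡ 2·11 = 22 ≡ 9 (mod 13).
    Then x = 5 + 20·9 = 185, valid modulo lcm(20, 13) = 260: x ≡ 185 (mod 260).
Verify: 185 mod 4 = 1 ✓, 185 mod 5 = 0 ✓, 185 mod 13 = 3 ✓.

x ≡ 185 (mod 260).


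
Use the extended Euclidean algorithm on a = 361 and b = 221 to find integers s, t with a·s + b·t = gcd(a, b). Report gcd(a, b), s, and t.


Euclidean algorithm on (361, 221) — divide until remainder is 0:
  361 = 1 · 221 + 140
  221 = 1 · 140 + 81
  140 = 1 · 81 + 59
  81 = 1 · 59 + 22
  59 = 2 · 22 + 15
  22 = 1 · 15 + 7
  15 = 2 · 7 + 1
  7 = 7 · 1 + 0
gcd(361, 221) = 1.
Track Bezout coefficients alongside the remainders: start with r₀ = 361 = a·1 + b·0 (s = 1, t = 0) and r₁ = 221 = a·0 + b·1 (s = 0, t = 1); each new remainder r_{k+1} = r_{k-1} − q_k·r_k inherits s_{k+1} = s_{k-1} − q_k·s_k, t_{k+1} = t_{k-1} − q_k·t_k, so r_k = a·s_k + b·t_k at every step:
  q = 1: r = 140, s = 1 − 1·0 = 1, t = 0 − 1·1 = -1  (check: 361·1 + 221·(-1) = 140)
  q = 1: r = 81, s = 0 − 1·1 = -1, t = 1 − 1·(-1) = 2  (check: 361·(-1) + 221·2 = 81)
  q = 1: r = 59, s = 1 − 1·(-1) = 2, t = -1 − 1·2 = -3  (check: 361·2 + 221·(-3) = 59)
  q = 1: r = 22, s = -1 − 1·2 = -3, t = 2 − 1·(-3) = 5  (check: 361·(-3) + 221·5 = 22)
  q = 2: r = 15, s = 2 − 2·(-3) = 8, t = -3 − 2·5 = -13  (check: 361·8 + 221·(-13) = 15)
  q = 1: r = 7, s = -3 − 1·8 = -11, t = 5 − 1·(-13) = 18  (check: 361·(-11) + 221·18 = 7)
  q = 2: r = 1, s = 8 − 2·(-11) = 30, t = -13 − 2·18 = -49  (check: 361·30 + 221·(-49) = 1)
The row with r = 1 (the gcd) gives the Bezout coefficients s = 30, t = -49.
Result: 361 · (30) + 221 · (-49) = 1.

gcd(361, 221) = 1; s = 30, t = -49 (check: 361·30 + 221·(-49) = 1).


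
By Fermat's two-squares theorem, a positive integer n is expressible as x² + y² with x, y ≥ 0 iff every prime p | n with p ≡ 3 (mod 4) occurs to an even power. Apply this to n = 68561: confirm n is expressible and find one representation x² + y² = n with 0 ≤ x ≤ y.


Step 1: Factor n = 68561 = 17 · 37 · 109.
Step 2: Check the mod-4 condition on each prime factor: 17 ≡ 1 (mod 4), exponent 1; 37 ≡ 1 (mod 4), exponent 1; 109 ≡ 1 (mod 4), exponent 1.
All primes ≡ 3 (mod 4) appear to even exponent (or don't appear), so by the two-squares theorem n IS expressible as a sum of two squares.
Step 3: Build a representation. Here n = 17 · 37 · 109 is a product of primes ≡ 1 (mod 4). Each prime p ≡ 1 (mod 4) is itself a sum of two squares; find a² by testing p − a² for a perfect square:
  17: 17 − 1² = 16 = 4² ⇒ 17 = 1² + 4².
  37: 37 − 1² = 36 = 6² ⇒ 37 = 1² + 6².
  109: 109 − 1² = 108, 109 − 2² = 105, 109 − 3² = 100 = 10² ⇒ 109 = 3² + 10².
  Combine using the Brahmagupta–Fibonacci identity (a² + b²)(c² + d²) = (ac − bd)² + (ad + bc)² = (ac + bd)² + (ad − bc)²:
  17 · 37 = 629: from (1² + 4²)(1² + 6²), take (1·1 − 4·6, 1·6 + 4·1) = (1 − 24, 6 + 4) = (-23, 10); dropping signs (only squares matter) gives (23, 10); check 23² + 10² = 529 + 100 = 629 ✓.
  629 · 109 = 68561: from (23² + 10²)(3² + 10²), take (23·3 − 10·10, 23·10 + 10·3) = (69 − 100, 230 + 30) = (-31, 260); dropping signs (only squares matter) gives (31, 260); check 31² + 260² = 961 + 67600 = 68561 ✓.
Step 4: Order so x ≤ y and verify: 31² + 260² = 961 + 67600 = 68561 = n. ✓

n = 68561 = 31² + 260² (one valid representation with x ≤ y).


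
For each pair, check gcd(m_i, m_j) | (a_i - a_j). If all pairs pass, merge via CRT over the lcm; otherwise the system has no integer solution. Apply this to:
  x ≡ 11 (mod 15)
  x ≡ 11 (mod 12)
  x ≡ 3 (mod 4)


Moduli 15, 12, 4 are not pairwise coprime, so CRT works modulo lcm(m_i) when all pairwise compatibility conditions hold.
Pairwise compatibility: gcd(m_i, m_j) must divide a_i - a_j for every pair.
Merge one congruence at a time:
  Start: x ≡ 11 (mod 15).
  Combine with x ≡ 11 (mod 12): gcd(15, 12) = 3; 11 - 11 = 0, which IS divisible by 3, so compatible.
    Write x = 11 + 15·t and substitute into x ≡ 11 (mod 12): 15·t ≡ 11 − 11 = 0 (mod 12).
    Divide the congruence (and modulus) by g = 3: 5·t ≡ 0 (mod 4).
    Reduce coefficients mod 4: 1·t ≡ 0 (mod 4).
    So t ≡ 0 (mod 4).
    Then x = 11 + 15·0 = 11, valid modulo lcm(15, 12) = 60: x ≡ 11 (mod 60).
  Combine with x ≡ 3 (mod 4): gcd(60, 4) = 4; 3 - 11 = -8, which IS divisible by 4, so compatible.
    Write x = 11 + 60·t and substitute into x ≡ 3 (mod 4): 60·t ≡ 3 − 11 = -8 (mod 4).
    Divide the congruence (and modulus) by g = 4: 15·t ≡ -2 (mod 1).
    Modulo 1 every t works; take t = 0.
    Then x = 11 + 60·0 = 11, valid modulo lcm(60, 4) = 60: x ≡ 11 (mod 60).
Verify: 11 mod 15 = 11, 11 mod 12 = 11, 11 mod 4 = 3.

x ≡ 11 (mod 60).


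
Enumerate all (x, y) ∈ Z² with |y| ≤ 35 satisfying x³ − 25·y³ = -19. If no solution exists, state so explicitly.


The equation is x³ - 25y³ = -19. For fixed y, x³ = 25·y³ − 19, so a solution requires the RHS to be a perfect cube.
Strategy: iterate y from -35 to 35, compute RHS = 25·y³ − 19, and check whether it is a (positive or negative) perfect cube.
Check small values of y:
  y = 0: RHS = -19 is not a perfect cube.
  y = 1: RHS = 6 is not a perfect cube.
  y = -1: RHS = -44 is not a perfect cube.
  y = 2: RHS = 181 is not a perfect cube.
  y = -2: RHS = -219 is not a perfect cube.
  y = 3: RHS = 656 is not a perfect cube.
  y = -3: RHS = -694 is not a perfect cube.
Continuing the search up to |y| = 35 finds no solutions either.
No (x, y) in the scanned range satisfies the equation.

No integer solutions with |y| ≤ 35.


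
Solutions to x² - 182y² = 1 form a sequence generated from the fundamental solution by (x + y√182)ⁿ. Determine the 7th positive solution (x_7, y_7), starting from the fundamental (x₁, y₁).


Step 1: Find the fundamental solution (x₁, y₁) of x² - 182y² = 1.
  Expand √182 as a continued fraction. a₀ = ⌊√182⌋ = 13; iterate m_{k+1} = d_k·a_k − m_k, d_{k+1} = (182 − m_{k+1}²)/d_k, a_{k+1} = ⌊(a₀ + m_{k+1})/d_{k+1}⌋ (starting m₀ = 0, d₀ = 1), with convergents p_k = a_k·p_{k-1} + p_{k-2}, q_k = a_k·q_{k-1} + q_{k-2} (p₋₁ = 1, q₋₁ = 0):
  k = 0: a₀ = 13; p₀/q₀ = 13/1; p₀² − 182·q₀² = 169 − 182 = -13.
  k = 1: m = 13, d = 13, a = ⌊(13 + 13)/13⌋ = 2; p/q = (2·13 + 1)/(2·1 + 0) = 27/2; p² − 182·q² = 729 − 728 = 1.
  The first convergent with p² − 182·q² = 1 gives the fundamental solution (x₁, y₁) = (27, 2).
Step 2: Apply the recurrence (x_{n+1}, y_{n+1}) = (x₁x_n + 182y₁y_n, x₁y_n + y₁x_n) repeatedly.
  From (x_1, y_1) = (27, 2): x_2 = 27·27 + 182·2·2 = 1457; y_2 = 27·2 + 2·27 = 108.
  From (x_2, y_2) = (1457, 108): x_3 = 27·1457 + 182·2·108 = 78651; y_3 = 27·108 + 2·1457 = 5830.
  From (x_3, y_3) = (78651, 5830): x_4 = 27·78651 + 182·2·5830 = 4245697; y_4 = 27·5830 + 2·78651 = 314712.
  From (x_4, y_4) = (4245697, 314712): x_5 = 27·4245697 + 182·2·314712 = 229188987; y_5 = 27·314712 + 2·4245697 = 16988618.
  From (x_5, y_5) = (229188987, 16988618): x_6 = 27·229188987 + 182·2·16988618 = 12371959601; y_6 = 27·16988618 + 2·229188987 = 917070660.
  From (x_6, y_6) = (12371959601, 917070660): x_7 = 27·12371959601 + 182·2·917070660 = 667856629467; y_7 = 27·917070660 + 2·12371959601 = 49504827022.
Step 3: Verify x_7² - 182·y_7² = 446032477523021732704089 - 446032477523021732704088 = 1 (should be 1). ✓

(x_1, y_1) = (27, 2); (x_7, y_7) = (667856629467, 49504827022).


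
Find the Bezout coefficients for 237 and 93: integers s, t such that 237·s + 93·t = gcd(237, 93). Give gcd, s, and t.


Euclidean algorithm on (237, 93) — divide until remainder is 0:
  237 = 2 · 93 + 51
  93 = 1 · 51 + 42
  51 = 1 · 42 + 9
  42 = 4 · 9 + 6
  9 = 1 · 6 + 3
  6 = 2 · 3 + 0
gcd(237, 93) = 3.
Track Bezout coefficients alongside the remainders: start with r₀ = 237 = a·1 + b·0 (s = 1, t = 0) and r₁ = 93 = a·0 + b·1 (s = 0, t = 1); each new remainder r_{k+1} = r_{k-1} − q_k·r_k inherits s_{k+1} = s_{k-1} − q_k·s_k, t_{k+1} = t_{k-1} − q_k·t_k, so r_k = a·s_k + b·t_k at every step:
  q = 2: r = 51, s = 1 − 2·0 = 1, t = 0 − 2·1 = -2  (check: 237·1 + 93·(-2) = 51)
  q = 1: r = 42, s = 0 − 1·1 = -1, t = 1 − 1·(-2) = 3  (check: 237·(-1) + 93·3 = 42)
  q = 1: r = 9, s = 1 − 1·(-1) = 2, t = -2 − 1·3 = -5  (check: 237·2 + 93·(-5) = 9)
  q = 4: r = 6, s = -1 − 4·2 = -9, t = 3 − 4·(-5) = 23  (check: 237·(-9) + 93·23 = 6)
  q = 1: r = 3, s = 2 − 1·(-9) = 11, t = -5 − 1·23 = -28  (check: 237·11 + 93·(-28) = 3)
The row with r = 3 (the gcd) gives the Bezout coefficients s = 11, t = -28.
Result: 237 · (11) + 93 · (-28) = 3.

gcd(237, 93) = 3; s = 11, t = -28 (check: 237·11 + 93·(-28) = 3).


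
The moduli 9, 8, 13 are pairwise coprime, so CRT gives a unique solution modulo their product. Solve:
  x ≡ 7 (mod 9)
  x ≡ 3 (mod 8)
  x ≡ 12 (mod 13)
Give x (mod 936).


Moduli 9, 8, 13 are pairwise coprime; by CRT there is a unique solution modulo M = 9 · 8 · 13 = 936.
Solve pairwise, accumulating the modulus:
  Start with x ≡ 7 (mod 9).
  Combine with x ≡ 3 (mod 8): since gcd(9, 8) = 1, we get a unique residue mod 72.
    Write x = 7 + 9·t and substitute into x ≡ 3 (mod 8): 9·t ≡ 3 − 7 = -4 (mod 8).
    Reduce coefficients mod 8: 1·t ≡ 4 (mod 8).
    So t ≡ 4 (mod 8).
    Then x = 7 + 9·4 = 43, valid modulo lcm(9, 8) = 72: x ≡ 43 (mod 72).
  Combine with x ≡ 12 (mod 13): since gcd(72, 13) = 1, we get a unique residue mod 936.
    Write x = 43 + 72·t and substitute into x ≡ 12 (mod 13): 72·t ≡ 12 − 43 = -31 (mod 13).
    Reduce coefficients mod 13: 7·t ≡ 8 (mod 13).
    The inverse of 7 mod 13 is 2 (since 7·2 = 14 = 1·13 + 1), so t ≡ 2·8 = 16 ≡ 3 (mod 13).
    Then x = 43 + 72·3 = 259, valid modulo lcm(72, 13) = 936: x ≡ 259 (mod 936).
Verify: 259 mod 9 = 7 ✓, 259 mod 8 = 3 ✓, 259 mod 13 = 12 ✓.

x ≡ 259 (mod 936).


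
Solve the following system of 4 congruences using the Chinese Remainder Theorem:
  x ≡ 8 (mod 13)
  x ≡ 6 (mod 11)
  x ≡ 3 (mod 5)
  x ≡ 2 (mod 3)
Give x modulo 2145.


Product of moduli M = 13 · 11 · 5 · 3 = 2145.
Merge one congruence at a time:
  Start: x ≡ 8 (mod 13).
  Combine with x ≡ 6 (mod 11); new modulus lcm = 143.
    Write x = 8 + 13·t and substitute into x ≡ 6 (mod 11): 13·t ≡ 6 − 8 = -2 (mod 11).
    Reduce coefficients mod 11: 2·t ≡ 9 (mod 11).
    The inverse of 2 mod 11 is 6 (since 2·6 = 12 = 1·11 + 1), so t ≡ 6·9 = 54 ≡ 10 (mod 11).
    Then x = 8 + 13·10 = 138, valid modulo lcm(13, 11) = 143: x ≡ 138 (mod 143).
  Combine with x ≡ 3 (mod 5); new modulus lcm = 715.
    Write x = 138 + 143·t and substitute into x ≡ 3 (mod 5): 143·t ≡ 3 − 138 = -135 (mod 5).
    Reduce coefficients mod 5: 3·t ≡ 0 (mod 5).
    The inverse of 3 mod 5 is 2 (since 3·2 = 6 = 1·5 + 1), so t ≡ 2·0 = 0 ≡ 0 (mod 5).
    Then x = 138 + 143·0 = 138, valid modulo lcm(143, 5) = 715: x ≡ 138 (mod 715).
  Combine with x ≡ 2 (mod 3); new modulus lcm = 2145.
    Write x = 138 + 715·t and substitute into x ≡ 2 (mod 3): 715·t ≡ 2 − 138 = -136 (mod 3).
    Reduce coefficients mod 3: 1·t ≡ 2 (mod 3).
    So t ≡ 2 (mod 3).
    Then x = 138 + 715·2 = 1568, valid modulo lcm(715, 3) = 2145: x ≡ 1568 (mod 2145).
Verify against each original: 1568 mod 13 = 8, 1568 mod 11 = 6, 1568 mod 5 = 3, 1568 mod 3 = 2.

x ≡ 1568 (mod 2145).


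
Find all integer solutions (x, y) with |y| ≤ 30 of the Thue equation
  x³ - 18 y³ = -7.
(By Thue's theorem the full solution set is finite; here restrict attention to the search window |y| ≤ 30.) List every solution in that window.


The equation is x³ - 18y³ = -7. For fixed y, x³ = 18·y³ − 7, so a solution requires the RHS to be a perfect cube.
Strategy: iterate y from -30 to 30, compute RHS = 18·y³ − 7, and check whether it is a (positive or negative) perfect cube.
Check small values of y:
  y = 0: RHS = -7 is not a perfect cube.
  y = 1: RHS = 11 is not a perfect cube.
  y = -1: RHS = -25 is not a perfect cube.
  y = 2: RHS = 137 is not a perfect cube.
  y = -2: RHS = -151 is not a perfect cube.
  y = 3: RHS = 479 is not a perfect cube.
  y = -3: RHS = -493 is not a perfect cube.
Continuing the search up to |y| = 30 finds no solutions either.
No (x, y) in the scanned range satisfies the equation.

No integer solutions with |y| ≤ 30.


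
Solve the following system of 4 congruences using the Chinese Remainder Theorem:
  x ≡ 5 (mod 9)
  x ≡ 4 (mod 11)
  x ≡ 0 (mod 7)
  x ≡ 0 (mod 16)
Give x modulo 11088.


Product of moduli M = 9 · 11 · 7 · 16 = 11088.
Merge one congruence at a time:
  Start: x ≡ 5 (mod 9).
  Combine with x ≡ 4 (mod 11); new modulus lcm = 99.
    Write x = 5 + 9·t and substitute into x ≡ 4 (mod 11): 9·t ≡ 4 − 5 = -1 (mod 11).
    Reduce coefficients mod 11: 9·t ≡ 10 (mod 11).
    The inverse of 9 mod 11 is 5 (since 9·5 = 45 = 4·11 + 1), so t ≡ 5·10 = 50 ≡ 6 (mod 11).
    Then x = 5 + 9·6 = 59, valid modulo lcm(9, 11) = 99: x ≡ 59 (mod 99).
  Combine with x ≡ 0 (mod 7); new modulus lcm = 693.
    Write x = 59 + 99·t and substitute into x ≡ 0 (mod 7): 99·t ≡ 0 − 59 = -59 (mod 7).
    Reduce coefficients mod 7: 1·t ≡ 4 (mod 7).
    So t ≡ 4 (mod 7).
    Then x = 59 + 99·4 = 455, valid modulo lcm(99, 7) = 693: x ≡ 455 (mod 693).
  Combine with x ≡ 0 (mod 16); new modulus lcm = 11088.
    Write x = 455 + 693·t and substitute into x ≡ 0 (mod 16): 693·t ≡ 0 − 455 = -455 (mod 16).
    Reduce coefficients mod 16: 5·t ≡ 9 (mod 16).
    The inverse of 5 mod 16 is 13 (since 5·13 = 65 = 4·16 + 1), so t ≡ 13·9 = 117 ≡ 5 (mod 16).
    Then x = 455 + 693·5 = 3920, valid modulo lcm(693, 16) = 11088: x ≡ 3920 (mod 11088).
Verify against each original: 3920 mod 9 = 5, 3920 mod 11 = 4, 3920 mod 7 = 0, 3920 mod 16 = 0.

x ≡ 3920 (mod 11088).


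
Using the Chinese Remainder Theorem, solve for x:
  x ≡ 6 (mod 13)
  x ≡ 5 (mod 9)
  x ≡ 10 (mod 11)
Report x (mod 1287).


Moduli 13, 9, 11 are pairwise coprime; by CRT there is a unique solution modulo M = 13 · 9 · 11 = 1287.
Solve pairwise, accumulating the modulus:
  Start with x ≡ 6 (mod 13).
  Combine with x ≡ 5 (mod 9): since gcd(13, 9) = 1, we get a unique residue mod 117.
    Write x = 6 + 13·t and substitute into x ≡ 5 (mod 9): 13·t ≡ 5 − 6 = -1 (mod 9).
    Reduce coefficients mod 9: 4·t ≡ 8 (mod 9).
    The inverse of 4 mod 9 is 7 (since 4·7 = 28 = 3·9 + 1), so t ≡ 7·8 = 56 ≡ 2 (mod 9).
    Then x = 6 + 13·2 = 32, valid modulo lcm(13, 9) = 117: x ≡ 32 (mod 117).
  Combine with x ≡ 10 (mod 11): since gcd(117, 11) = 1, we get a unique residue mod 1287.
    Write x = 32 + 117·t and substitute into x ≡ 10 (mod 11): 117·t ≡ 10 − 32 = -22 (mod 11).
    Reduce coefficients mod 11: 7·t ≡ 0 (mod 11).
    The inverse of 7 mod 11 is 8 (since 7·8 = 56 = 5·11 + 1), so t ≡ 8·0 = 0 ≡ 0 (mod 11).
    Then x = 32 + 117·0 = 32, valid modulo lcm(117, 11) = 1287: x ≡ 32 (mod 1287).
Verify: 32 mod 13 = 6 ✓, 32 mod 9 = 5 ✓, 32 mod 11 = 10 ✓.

x ≡ 32 (mod 1287).


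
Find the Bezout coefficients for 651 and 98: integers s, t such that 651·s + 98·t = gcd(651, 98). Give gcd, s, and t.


Euclidean algorithm on (651, 98) — divide until remainder is 0:
  651 = 6 · 98 + 63
  98 = 1 · 63 + 35
  63 = 1 · 35 + 28
  35 = 1 · 28 + 7
  28 = 4 · 7 + 0
gcd(651, 98) = 7.
Track Bezout coefficients alongside the remainders: start with r₀ = 651 = a·1 + b·0 (s = 1, t = 0) and r₁ = 98 = a·0 + b·1 (s = 0, t = 1); each new remainder r_{k+1} = r_{k-1} − q_k·r_k inherits s_{k+1} = s_{k-1} − q_k·s_k, t_{k+1} = t_{k-1} − q_k·t_k, so r_k = a·s_k + b·t_k at every step:
  q = 6: r = 63, s = 1 − 6·0 = 1, t = 0 − 6·1 = -6  (check: 651·1 + 98·(-6) = 63)
  q = 1: r = 35, s = 0 − 1·1 = -1, t = 1 − 1·(-6) = 7  (check: 651·(-1) + 98·7 = 35)
  q = 1: r = 28, s = 1 − 1·(-1) = 2, t = -6 − 1·7 = -13  (check: 651·2 + 98·(-13) = 28)
  q = 1: r = 7, s = -1 − 1·2 = -3, t = 7 − 1·(-13) = 20  (check: 651·(-3) + 98·20 = 7)
The row with r = 7 (the gcd) gives the Bezout coefficients s = -3, t = 20.
Result: 651 · (-3) + 98 · (20) = 7.

gcd(651, 98) = 7; s = -3, t = 20 (check: 651·(-3) + 98·20 = 7).


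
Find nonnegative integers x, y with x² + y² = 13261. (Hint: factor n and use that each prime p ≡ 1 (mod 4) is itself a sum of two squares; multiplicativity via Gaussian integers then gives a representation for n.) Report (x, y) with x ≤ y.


Step 1: Factor n = 13261 = 89 · 149.
Step 2: Check the mod-4 condition on each prime factor: 89 ≡ 1 (mod 4), exponent 1; 149 ≡ 1 (mod 4), exponent 1.
All primes ≡ 3 (mod 4) appear to even exponent (or don't appear), so by the two-squares theorem n IS expressible as a sum of two squares.
Step 3: Build a representation. Here n = 89 · 149 is a product of primes ≡ 1 (mod 4). Each prime p ≡ 1 (mod 4) is itself a sum of two squares; find a² by testing p − a² for a perfect square:
  89: 89 − 1² = 88, 89 − 2² = 85, 89 − 3² = 80, 89 − 4² = 73, 89 − 5² = 64 = 8² ⇒ 89 = 5² + 8².
  149: 149 − 1² = 148, 149 − 2² = 145, 149 − 3² = 140, 149 − 4² = 133, 149 − 5² = 124, 149 − 6² = 113, 149 − 7² = 100 = 10² ⇒ 149 = 7² + 10².
  Combine using the Brahmagupta–Fibonacci identity (a² + b²)(c² + d²) = (ac − bd)² + (ad + bc)² = (ac + bd)² + (ad − bc)²:
  89 · 149 = 13261: from (5² + 8²)(7² + 10²), take (5·7 − 8·10, 5·10 + 8·7) = (35 − 80, 50 + 56) = (-45, 106); dropping signs (only squares matter) gives (45, 106); check 45² + 106² = 2025 + 11236 = 13261 ✓.
Step 4: Order so x ≤ y and verify: 45² + 106² = 2025 + 11236 = 13261 = n. ✓

n = 13261 = 45² + 106² (one valid representation with x ≤ y).


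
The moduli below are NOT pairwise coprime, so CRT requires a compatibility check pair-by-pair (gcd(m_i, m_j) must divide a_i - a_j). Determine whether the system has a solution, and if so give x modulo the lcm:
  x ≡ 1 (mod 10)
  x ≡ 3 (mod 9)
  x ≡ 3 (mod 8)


Moduli 10, 9, 8 are not pairwise coprime, so CRT works modulo lcm(m_i) when all pairwise compatibility conditions hold.
Pairwise compatibility: gcd(m_i, m_j) must divide a_i - a_j for every pair.
Merge one congruence at a time:
  Start: x ≡ 1 (mod 10).
  Combine with x ≡ 3 (mod 9): gcd(10, 9) = 1; 3 - 1 = 2, which IS divisible by 1, so compatible.
    Write x = 1 + 10·t and substitute into x ≡ 3 (mod 9): 10·t ≡ 3 − 1 = 2 (mod 9).
    Reduce coefficients mod 9: 1·t ≡ 2 (mod 9).
    So t ≡ 2 (mod 9).
    Then x = 1 + 10·2 = 21, valid modulo lcm(10, 9) = 90: x ≡ 21 (mod 90).
  Combine with x ≡ 3 (mod 8): gcd(90, 8) = 2; 3 - 21 = -18, which IS divisible by 2, so compatible.
    Write x = 21 + 90·t and substitute into x ≡ 3 (mod 8): 90·t ≡ 3 − 21 = -18 (mod 8).
    Divide the congruence (and modulus) by g = 2: 45·t ≡ -9 (mod 4).
    Reduce coefficients mod 4: 1·t ≡ 3 (mod 4).
    So t ≡ 3 (mod 4).
    Then x = 21 + 90·3 = 291, valid modulo lcm(90, 8) = 360: x ≡ 291 (mod 360).
Verify: 291 mod 10 = 1, 291 mod 9 = 3, 291 mod 8 = 3.

x ≡ 291 (mod 360).


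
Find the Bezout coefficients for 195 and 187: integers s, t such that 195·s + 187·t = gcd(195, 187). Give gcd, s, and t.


Euclidean algorithm on (195, 187) — divide until remainder is 0:
  195 = 1 · 187 + 8
  187 = 23 · 8 + 3
  8 = 2 · 3 + 2
  3 = 1 · 2 + 1
  2 = 2 · 1 + 0
gcd(195, 187) = 1.
Track Bezout coefficients alongside the remainders: start with r₀ = 195 = a·1 + b·0 (s = 1, t = 0) and r₁ = 187 = a·0 + b·1 (s = 0, t = 1); each new remainder r_{k+1} = r_{k-1} − q_k·r_k inherits s_{k+1} = s_{k-1} − q_k·s_k, t_{k+1} = t_{k-1} − q_k·t_k, so r_k = a·s_k + b·t_k at every step:
  q = 1: r = 8, s = 1 − 1·0 = 1, t = 0 − 1·1 = -1  (check: 195·1 + 187·(-1) = 8)
  q = 23: r = 3, s = 0 − 23·1 = -23, t = 1 − 23·(-1) = 24  (check: 195·(-23) + 187·24 = 3)
  q = 2: r = 2, s = 1 − 2·(-23) = 47, t = -1 − 2·24 = -49  (check: 195·47 + 187·(-49) = 2)
  q = 1: r = 1, s = -23 − 1·47 = -70, t = 24 − 1·(-49) = 73  (check: 195·(-70) + 187·73 = 1)
The row with r = 1 (the gcd) gives the Bezout coefficients s = -70, t = 73.
Result: 195 · (-70) + 187 · (73) = 1.

gcd(195, 187) = 1; s = -70, t = 73 (check: 195·(-70) + 187·73 = 1).


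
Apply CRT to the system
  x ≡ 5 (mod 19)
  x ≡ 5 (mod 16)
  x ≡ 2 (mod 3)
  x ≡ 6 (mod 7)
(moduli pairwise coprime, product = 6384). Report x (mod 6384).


Product of moduli M = 19 · 16 · 3 · 7 = 6384.
Merge one congruence at a time:
  Start: x ≡ 5 (mod 19).
  Combine with x ≡ 5 (mod 16); new modulus lcm = 304.
    Write x = 5 + 19·t and substitute into x ≡ 5 (mod 16): 19·t ≡ 5 − 5 = 0 (mod 16).
    Reduce coefficients mod 16: 3·t ≡ 0 (mod 16).
    The inverse of 3 mod 16 is 11 (since 3·11 = 33 = 2·16 + 1), so t ≡ 11·0 = 0 ≡ 0 (mod 16).
    Then x = 5 + 19·0 = 5, valid modulo lcm(19, 16) = 304: x ≡ 5 (mod 304).
  Combine with x ≡ 2 (mod 3); new modulus lcm = 912.
    Write x = 5 + 304·t and substitute into x ≡ 2 (mod 3): 304·t ≡ 2 − 5 = -3 (mod 3).
    Reduce coefficients mod 3: 1·t ≡ 0 (mod 3).
    So t ≡ 0 (mod 3).
    Then x = 5 + 304·0 = 5, valid modulo lcm(304, 3) = 912: x ≡ 5 (mod 912).
  Combine with x ≡ 6 (mod 7); new modulus lcm = 6384.
    Write x = 5 + 912·t and substitute into x ≡ 6 (mod 7): 912·t ≡ 6 − 5 = 1 (mod 7).
    Reduce coefficients mod 7: 2·t ≡ 1 (mod 7).
    The inverse of 2 mod 7 is 4 (since 2·4 = 8 = 1·7 + 1), so t ≡ 4·1 = 4 ≡ 4 (mod 7).
    Then x = 5 + 912·4 = 3653, valid modulo lcm(912, 7) = 6384: x ≡ 3653 (mod 6384).
Verify against each original: 3653 mod 19 = 5, 3653 mod 16 = 5, 3653 mod 3 = 2, 3653 mod 7 = 6.

x ≡ 3653 (mod 6384).


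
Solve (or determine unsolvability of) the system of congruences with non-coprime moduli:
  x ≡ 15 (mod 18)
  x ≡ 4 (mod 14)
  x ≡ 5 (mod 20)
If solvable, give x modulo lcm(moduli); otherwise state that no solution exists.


Moduli 18, 14, 20 are not pairwise coprime, so CRT works modulo lcm(m_i) when all pairwise compatibility conditions hold.
Pairwise compatibility: gcd(m_i, m_j) must divide a_i - a_j for every pair.
Merge one congruence at a time:
  Start: x ≡ 15 (mod 18).
  Combine with x ≡ 4 (mod 14): gcd(18, 14) = 2, and 4 - 15 = -11 is NOT divisible by 2.
    ⇒ system is inconsistent (no integer solution).

No solution (the system is inconsistent).


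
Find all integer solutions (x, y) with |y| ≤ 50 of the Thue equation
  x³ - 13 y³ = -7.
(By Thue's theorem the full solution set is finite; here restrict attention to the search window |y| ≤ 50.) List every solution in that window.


The equation is x³ - 13y³ = -7. For fixed y, x³ = 13·y³ − 7, so a solution requires the RHS to be a perfect cube.
Strategy: iterate y from -50 to 50, compute RHS = 13·y³ − 7, and check whether it is a (positive or negative) perfect cube.
Check small values of y:
  y = 0: RHS = -7 is not a perfect cube.
  y = 1: RHS = 6 is not a perfect cube.
  y = -1: RHS = -20 is not a perfect cube.
  y = 2: RHS = 97 is not a perfect cube.
  y = -2: RHS = -111 is not a perfect cube.
  y = 3: RHS = 344 is not a perfect cube.
  y = -3: RHS = -358 is not a perfect cube.
Continuing the search up to |y| = 50 finds no solutions either.
No (x, y) in the scanned range satisfies the equation.

No integer solutions with |y| ≤ 50.


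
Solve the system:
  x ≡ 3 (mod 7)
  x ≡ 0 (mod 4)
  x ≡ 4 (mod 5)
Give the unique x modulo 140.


Moduli 7, 4, 5 are pairwise coprime; by CRT there is a unique solution modulo M = 7 · 4 · 5 = 140.
Solve pairwise, accumulating the modulus:
  Start with x ≡ 3 (mod 7).
  Combine with x ≡ 0 (mod 4): since gcd(7, 4) = 1, we get a unique residue mod 28.
    Write x = 3 + 7·t and substitute into x ≡ 0 (mod 4): 7·t ≡ 0 − 3 = -3 (mod 4).
    Reduce coefficients mod 4: 3·t ≡ 1 (mod 4).
    The inverse of 3 mod 4 is 3 (since 3·3 = 9 = 2·4 + 1), so t ≡ 3·1 = 3 ≡ 3 (mod 4).
    Then x = 3 + 7·3 = 24, valid modulo lcm(7, 4) = 28: x ≡ 24 (mod 28).
  Combine with x ≡ 4 (mod 5): since gcd(28, 5) = 1, we get a unique residue mod 140.
    Write x = 24 + 28·t and substitute into x ≡ 4 (mod 5): 28·t ≡ 4 − 24 = -20 (mod 5).
    Reduce coefficients mod 5: 3·t ≡ 0 (mod 5).
    The inverse of 3 mod 5 is 2 (since 3·2 = 6 = 1·5 + 1), so t ≡ 2·0 = 0 ≡ 0 (mod 5).
    Then x = 24 + 28·0 = 24, valid modulo lcm(28, 5) = 140: x ≡ 24 (mod 140).
Verify: 24 mod 7 = 3 ✓, 24 mod 4 = 0 ✓, 24 mod 5 = 4 ✓.

x ≡ 24 (mod 140).


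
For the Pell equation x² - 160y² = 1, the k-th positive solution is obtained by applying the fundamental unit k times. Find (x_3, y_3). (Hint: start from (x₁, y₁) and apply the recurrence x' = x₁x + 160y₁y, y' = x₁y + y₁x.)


Step 1: Find the fundamental solution (x₁, y₁) of x² - 160y² = 1.
  Expand √160 as a continued fraction. a₀ = ⌊√160⌋ = 12; iterate m_{k+1} = d_k·a_k − m_k, d_{k+1} = (160 − m_{k+1}²)/d_k, a_{k+1} = ⌊(a₀ + m_{k+1})/d_{k+1}⌋ (starting m₀ = 0, d₀ = 1), with convergents p_k = a_k·p_{k-1} + p_{k-2}, q_k = a_k·q_{k-1} + q_{k-2} (p₋₁ = 1, q₋₁ = 0):
  k = 0: a₀ = 12; p₀/q₀ = 12/1; p₀² − 160·q₀² = 144 − 160 = -16.
  k = 1: m = 12, d = 16, a = ⌊(12 + 12)/16⌋ = 1; p/q = (1·12 + 1)/(1·1 + 0) = 13/1; p² − 160·q² = 169 − 160 = 9.
  k = 2: m = 4, d = 9, a = ⌊(12 + 4)/9⌋ = 1; p/q = (1·13 + 12)/(1·1 + 1) = 25/2; p² − 160·q² = 625 − 640 = -15.
  k = 3: m = 5, d = 15, a = ⌊(12 + 5)/15⌋ = 1; p/q = (1·25 + 13)/(1·2 + 1) = 38/3; p² − 160·q² = 1444 − 1440 = 4.
  k = 4: m = 10, d = 4, a = ⌊(12 + 10)/4⌋ = 5; p/q = (5·38 + 25)/(5·3 + 2) = 215/17; p² − 160·q² = 46225 − 46240 = -15.
  k = 5: m = 10, d = 15, a = ⌊(12 + 10)/15⌋ = 1; p/q = (1·215 + 38)/(1·17 + 3) = 253/20; p² − 160·q² = 64009 − 64000 = 9.
  k = 6: m = 5, d = 9, a = ⌊(12 + 5)/9⌋ = 1; p/q = (1·253 + 215)/(1·20 + 17) = 468/37; p² − 160·q² = 219024 − 219040 = -16.
  k = 7: m = 4, d = 16, a = ⌊(12 + 4)/16⌋ = 1; p/q = (1·468 + 253)/(1·37 + 20) = 721/57; p² − 160·q² = 519841 − 519840 = 1.
  The first convergent with p² − 160·q² = 1 gives the fundamental solution (x₁, y₁) = (721, 57).
Step 2: Apply the recurrence (x_{n+1}, y_{n+1}) = (x₁x_n + 160y₁y_n, x₁y_n + y₁x_n) repeatedly.
  From (x_1, y_1) = (721, 57): x_2 = 721·721 + 160·57·57 = 1039681; y_2 = 721·57 + 57·721 = 82194.
  From (x_2, y_2) = (1039681, 82194): x_3 = 721·1039681 + 160·57·82194 = 1499219281; y_3 = 721·82194 + 57·1039681 = 118523691.
Step 3: Verify x_3² - 160·y_3² = 2247658452522156961 - 2247658452522156960 = 1 (should be 1). ✓

(x_1, y_1) = (721, 57); (x_3, y_3) = (1499219281, 118523691).


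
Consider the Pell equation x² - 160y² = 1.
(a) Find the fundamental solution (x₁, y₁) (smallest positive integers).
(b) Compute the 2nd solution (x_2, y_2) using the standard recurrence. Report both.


Step 1: Find the fundamental solution (x₁, y₁) of x² - 160y² = 1.
  Expand √160 as a continued fraction. a₀ = ⌊√160⌋ = 12; iterate m_{k+1} = d_k·a_k − m_k, d_{k+1} = (160 − m_{k+1}²)/d_k, a_{k+1} = ⌊(a₀ + m_{k+1})/d_{k+1}⌋ (starting m₀ = 0, d₀ = 1), with convergents p_k = a_k·p_{k-1} + p_{k-2}, q_k = a_k·q_{k-1} + q_{k-2} (p₋₁ = 1, q₋₁ = 0):
  k = 0: a₀ = 12; p₀/q₀ = 12/1; p₀² − 160·q₀² = 144 − 160 = -16.
  k = 1: m = 12, d = 16, a = ⌊(12 + 12)/16⌋ = 1; p/q = (1·12 + 1)/(1·1 + 0) = 13/1; p² − 160·q² = 169 − 160 = 9.
  k = 2: m = 4, d = 9, a = ⌊(12 + 4)/9⌋ = 1; p/q = (1·13 + 12)/(1·1 + 1) = 25/2; p² − 160·q² = 625 − 640 = -15.
  k = 3: m = 5, d = 15, a = ⌊(12 + 5)/15⌋ = 1; p/q = (1·25 + 13)/(1·2 + 1) = 38/3; p² − 160·q² = 1444 − 1440 = 4.
  k = 4: m = 10, d = 4, a = ⌊(12 + 10)/4⌋ = 5; p/q = (5·38 + 25)/(5·3 + 2) = 215/17; p² − 160·q² = 46225 − 46240 = -15.
  k = 5: m = 10, d = 15, a = ⌊(12 + 10)/15⌋ = 1; p/q = (1·215 + 38)/(1·17 + 3) = 253/20; p² − 160·q² = 64009 − 64000 = 9.
  k = 6: m = 5, d = 9, a = ⌊(12 + 5)/9⌋ = 1; p/q = (1·253 + 215)/(1·20 + 17) = 468/37; p² − 160·q² = 219024 − 219040 = -16.
  k = 7: m = 4, d = 16, a = ⌊(12 + 4)/16⌋ = 1; p/q = (1·468 + 253)/(1·37 + 20) = 721/57; p² − 160·q² = 519841 − 519840 = 1.
  The first convergent with p² − 160·q² = 1 gives the fundamental solution (x₁, y₁) = (721, 57).
Step 2: Apply the recurrence (x_{n+1}, y_{n+1}) = (x₁x_n + 160y₁y_n, x₁y_n + y₁x_n) repeatedly.
  From (x_1, y_1) = (721, 57): x_2 = 721·721 + 160·57·57 = 1039681; y_2 = 721·57 + 57·721 = 82194.
Step 3: Verify x_2² - 160·y_2² = 1080936581761 - 1080936581760 = 1 (should be 1). ✓

(x_1, y_1) = (721, 57); (x_2, y_2) = (1039681, 82194).


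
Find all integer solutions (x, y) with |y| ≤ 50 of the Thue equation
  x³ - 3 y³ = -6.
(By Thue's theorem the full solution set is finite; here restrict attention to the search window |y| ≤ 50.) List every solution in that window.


The equation is x³ - 3y³ = -6. For fixed y, x³ = 3·y³ − 6, so a solution requires the RHS to be a perfect cube.
Strategy: iterate y from -50 to 50, compute RHS = 3·y³ − 6, and check whether it is a (positive or negative) perfect cube.
Check small values of y:
  y = 0: RHS = -6 is not a perfect cube.
  y = 1: RHS = -3 is not a perfect cube.
  y = -1: RHS = -9 is not a perfect cube.
  y = 2: RHS = 18 is not a perfect cube.
  y = -2: RHS = -30 is not a perfect cube.
  y = 3: RHS = 75 is not a perfect cube.
  y = -3: RHS = -87 is not a perfect cube.
Continuing the search up to |y| = 50 finds no solutions either.
No (x, y) in the scanned range satisfies the equation.

No integer solutions with |y| ≤ 50.


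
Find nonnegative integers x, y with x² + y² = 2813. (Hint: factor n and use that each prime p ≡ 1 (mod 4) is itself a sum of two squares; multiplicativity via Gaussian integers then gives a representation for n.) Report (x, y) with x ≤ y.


Step 1: Factor n = 2813 = 29 · 97.
Step 2: Check the mod-4 condition on each prime factor: 29 ≡ 1 (mod 4), exponent 1; 97 ≡ 1 (mod 4), exponent 1.
All primes ≡ 3 (mod 4) appear to even exponent (or don't appear), so by the two-squares theorem n IS expressible as a sum of two squares.
Step 3: Build a representation. Here n = 29 · 97 is a product of primes ≡ 1 (mod 4). Each prime p ≡ 1 (mod 4) is itself a sum of two squares; find a² by testing p − a² for a perfect square:
  29: 29 − 1² = 28, 29 − 2² = 25 = 5² ⇒ 29 = 2² + 5².
  97: 97 − 1² = 96, 97 − 2² = 93, 97 − 3² = 88, 97 − 4² = 81 = 9² ⇒ 97 = 4² + 9².
  Combine using the Brahmagupta–Fibonacci identity (a² + b²)(c² + d²) = (ac − bd)² + (ad + bc)² = (ac + bd)² + (ad − bc)²:
  29 · 97 = 2813: from (2² + 5²)(4² + 9²), take (2·4 − 5·9, 2·9 + 5·4) = (8 − 45, 18 + 20) = (-37, 38); dropping signs (only squares matter) gives (37, 38); check 37² + 38² = 1369 + 1444 = 2813 ✓.
Step 4: Order so x ≤ y and verify: 37² + 38² = 1369 + 1444 = 2813 = n. ✓

n = 2813 = 37² + 38² (one valid representation with x ≤ y).


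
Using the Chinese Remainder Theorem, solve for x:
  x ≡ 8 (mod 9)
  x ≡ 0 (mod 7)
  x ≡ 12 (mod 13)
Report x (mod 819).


Moduli 9, 7, 13 are pairwise coprime; by CRT there is a unique solution modulo M = 9 · 7 · 13 = 819.
Solve pairwise, accumulating the modulus:
  Start with x ≡ 8 (mod 9).
  Combine with x ≡ 0 (mod 7): since gcd(9, 7) = 1, we get a unique residue mod 63.
    Write x = 8 + 9·t and substitute into x ≡ 0 (mod 7): 9·t ≡ 0 − 8 = -8 (mod 7).
    Reduce coefficients mod 7: 2·t ≡ 6 (mod 7).
    The inverse of 2 mod 7 is 4 (since 2·4 = 8 = 1·7 + 1), so t ≡ 4·6 = 24 ≡ 3 (mod 7).
    Then x = 8 + 9·3 = 35, valid modulo lcm(9, 7) = 63: x ≡ 35 (mod 63).
  Combine with x ≡ 12 (mod 13): since gcd(63, 13) = 1, we get a unique residue mod 819.
    Write x = 35 + 63·t and substitute into x ≡ 12 (mod 13): 63·t ≡ 12 − 35 = -23 (mod 13).
    Reduce coefficients mod 13: 11·t ≡ 3 (mod 13).
    The inverse of 11 mod 13 is 6 (since 11·6 = 66 = 5·13 + 1), so t ≡ 6·3 = 18 ≡ 5 (mod 13).
    Then x = 35 + 63·5 = 350, valid modulo lcm(63, 13) = 819: x ≡ 350 (mod 819).
Verify: 350 mod 9 = 8 ✓, 350 mod 7 = 0 ✓, 350 mod 13 = 12 ✓.

x ≡ 350 (mod 819).


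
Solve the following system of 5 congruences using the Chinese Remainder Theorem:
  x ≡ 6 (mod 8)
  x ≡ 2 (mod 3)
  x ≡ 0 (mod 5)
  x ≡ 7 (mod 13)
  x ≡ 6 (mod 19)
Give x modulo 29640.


Product of moduli M = 8 · 3 · 5 · 13 · 19 = 29640.
Merge one congruence at a time:
  Start: x ≡ 6 (mod 8).
  Combine with x ≡ 2 (mod 3); new modulus lcm = 24.
    Write x = 6 + 8·t and substitute into x ≡ 2 (mod 3): 8·t ≡ 2 − 6 = -4 (mod 3).
    Reduce coefficients mod 3: 2·t ≡ 2 (mod 3).
    The inverse of 2 mod 3 is 2 (since 2·2 = 4 = 1·3 + 1), so t ≡ 2·2 = 4 ≡ 1 (mod 3).
    Then x = 6 + 8·1 = 14, valid modulo lcm(8, 3) = 24: x ≡ 14 (mod 24).
  Combine with x ≡ 0 (mod 5); new modulus lcm = 120.
    Write x = 14 + 24·t and substitute into x ≡ 0 (mod 5): 24·t ≡ 0 − 14 = -14 (mod 5).
    Reduce coefficients mod 5: 4·t ≡ 1 (mod 5).
    The inverse of 4 mod 5 is 4 (since 4·4 = 16 = 3·5 + 1), so t ≡ 4·1 = 4 ≡ 4 (mod 5).
    Then x = 14 + 24·4 = 110, valid modulo lcm(24, 5) = 120: x ≡ 110 (mod 120).
  Combine with x ≡ 7 (mod 13); new modulus lcm = 1560.
    Write x = 110 + 120·t and substitute into x ≡ 7 (mod 13): 120·t ≡ 7 − 110 = -103 (mod 13).
    Reduce coefficients mod 13: 3·t ≡ 1 (mod 13).
    The inverse of 3 mod 13 is 9 (since 3·9 = 27 = 2·13 + 1), so t ≡ 9·1 = 9 ≡ 9 (mod 13).
    Then x = 110 + 120·9 = 1190, valid modulo lcm(120, 13) = 1560: x ≡ 1190 (mod 1560).
  Combine with x ≡ 6 (mod 19); new modulus lcm = 29640.
    Write x = 1190 + 1560·t and substitute into x ≡ 6 (mod 19): 1560·t ≡ 6 − 1190 = -1184 (mod 19).
    Reduce coefficients mod 19: 2·t ≡ 13 (mod 19).
    The inverse of 2 mod 19 is 10 (since 2·10 = 20 = 1·19 + 1), so t ≡ 10·13 = 130 ≡ 16 (mod 19).
    Then x = 1190 + 1560·16 = 26150, valid modulo lcm(1560, 19) = 29640: x ≡ 26150 (mod 29640).
Verify against each original: 26150 mod 8 = 6, 26150 mod 3 = 2, 26150 mod 5 = 0, 26150 mod 13 = 7, 26150 mod 19 = 6.

x ≡ 26150 (mod 29640).
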